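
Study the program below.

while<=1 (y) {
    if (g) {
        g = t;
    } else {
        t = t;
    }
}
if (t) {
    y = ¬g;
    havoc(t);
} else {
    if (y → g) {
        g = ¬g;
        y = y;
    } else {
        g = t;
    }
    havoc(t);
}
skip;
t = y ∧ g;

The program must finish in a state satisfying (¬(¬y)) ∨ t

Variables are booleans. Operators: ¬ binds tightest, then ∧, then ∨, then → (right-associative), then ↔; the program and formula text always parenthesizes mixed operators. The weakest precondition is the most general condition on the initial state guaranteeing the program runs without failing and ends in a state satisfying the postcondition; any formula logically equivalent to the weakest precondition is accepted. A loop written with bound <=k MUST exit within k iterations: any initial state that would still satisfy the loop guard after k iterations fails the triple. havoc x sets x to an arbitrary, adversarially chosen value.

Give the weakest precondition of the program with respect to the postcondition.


Working backward. After the program, the postcondition (¬(¬y)) ∨ t must hold; in canonical form it is y ∨ t.
Before t := y ∧ g: y ∨ (y ∧ g)
Before skip: y ∨ (y ∧ g)
Then branch requires ¬g; else branch requires ((y → g) → (y ∨ (y ∧ (¬g)))) ∧ ((¬(y → g)) → (y ∨ (y ∧ t))).
Before the if: (t → (¬g)) ∧ ((¬t) → (((y → g) → (y ∨ (y ∧ (¬g)))) ∧ ((¬(y → g)) → (y ∨ (y ∧ t)))))
Before the loop (bound <=1), unroll the exhaustion recursion (WP_0 = exit-now case; WP_j = one more guarded iteration, up to j = 1):
  WP_0: (¬y) ∧ (t → (¬g)) ∧ ((¬t) → (((y → g) → (y ∨ (y ∧ (¬g)))) ∧ ((¬(y → g)) → (y ∨ (y ∧ t)))))
  WP_1: (y → ((g → ((¬y) ∧ (t → (¬t)) ∧ ((¬t) → (((y → t) → (y ∨ (y ∧ (¬t)))) ∧ ((¬(y → t)) → (y ∨ (y ∧ t))))))) ∧ ((¬g) → ((¬y) ∧ (t → (¬g)) ∧ ((¬t) → (((y → g) → (y ∨ (y ∧ (¬g)))) ∧ ((¬(y → g)) → (y ∨ (y ∧ t))))))))) ∧ ((¬y) → ((t → (¬g)) ∧ ((¬t) → (((y → g) → (y ∨ (y ∧ (¬g)))) ∧ ((¬(y → g)) → (y ∨ (y ∧ t)))))))
So before the loop: (y → ((g → ((¬y) ∧ (t → (¬t)) ∧ ((¬t) → (((y → t) → (y ∨ (y ∧ (¬t)))) ∧ ((¬(y → t)) → (y ∨ (y ∧ t))))))) ∧ ((¬g) → ((¬y) ∧ (t → (¬g)) ∧ ((¬t) → (((y → g) → (y ∨ (y ∧ (¬g)))) ∧ ((¬(y → g)) → (y ∨ (y ∧ t))))))))) ∧ ((¬y) → ((t → (¬g)) ∧ ((¬t) → (((y → g) → (y ∨ (y ∧ (¬g)))) ∧ ((¬(y → g)) → (y ∨ (y ∧ t)))))))
Answer: WP = (y → ((g → ((¬y) ∧ (t → (¬t)) ∧ ((¬t) → (((y → t) → (y ∨ (y ∧ (¬t)))) ∧ ((¬(y → t)) → (y ∨ (y ∧ t))))))) ∧ ((¬g) → ((¬y) ∧ (t → (¬g)) ∧ ((¬t) → (((y → g) → (y ∨ (y ∧ (¬g)))) ∧ ((¬(y → g)) → (y ∨ (y ∧ t))))))))) ∧ ((¬y) → ((t → (¬g)) ∧ ((¬t) → (((y → g) → (y ∨ (y ∧ (¬g)))) ∧ ((¬(y → g)) → (y ∨ (y ∧ t)))))))


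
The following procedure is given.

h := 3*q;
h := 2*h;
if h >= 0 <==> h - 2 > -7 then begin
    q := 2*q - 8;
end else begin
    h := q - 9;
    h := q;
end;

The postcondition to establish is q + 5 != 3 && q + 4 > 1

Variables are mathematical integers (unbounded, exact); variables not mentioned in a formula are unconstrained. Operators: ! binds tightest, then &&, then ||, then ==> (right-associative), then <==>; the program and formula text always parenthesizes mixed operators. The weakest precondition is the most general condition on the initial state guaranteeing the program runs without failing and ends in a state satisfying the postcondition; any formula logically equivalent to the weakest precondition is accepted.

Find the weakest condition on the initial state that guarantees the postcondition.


Working backward. After the program, the postcondition q + 5 != 3 && q + 4 > 1 must hold; in canonical form it is q != -2 && q > -3.
Then branch requires 2*q != 6 && 2*q > 5; else branch requires q != -2 && q > -3.
Before the if: ((h >= 0 <==> h > -5) ==> (2*q != 6 && 2*q > 5)) && ((!(h >= 0 <==> h > -5)) ==> (q != -2 && q > -3))
Before h := 2*h: ((2*h >= 0 <==> 2*h > -5) ==> (2*q != 6 && 2*q > 5)) && ((!(2*h >= 0 <==> 2*h > -5)) ==> (q != -2 && q > -3))
Before h := 3*q: ((6*q >= 0 <==> 6*q > -5) ==> (2*q != 6 && 2*q > 5)) && ((!(6*q >= 0 <==> 6*q > -5)) ==> (q != -2 && q > -3))
Answer: WP = ((6*q >= 0 <==> 6*q > -5) ==> (2*q != 6 && 2*q > 5)) && ((!(6*q >= 0 <==> 6*q > -5)) ==> (q != -2 && q > -3))


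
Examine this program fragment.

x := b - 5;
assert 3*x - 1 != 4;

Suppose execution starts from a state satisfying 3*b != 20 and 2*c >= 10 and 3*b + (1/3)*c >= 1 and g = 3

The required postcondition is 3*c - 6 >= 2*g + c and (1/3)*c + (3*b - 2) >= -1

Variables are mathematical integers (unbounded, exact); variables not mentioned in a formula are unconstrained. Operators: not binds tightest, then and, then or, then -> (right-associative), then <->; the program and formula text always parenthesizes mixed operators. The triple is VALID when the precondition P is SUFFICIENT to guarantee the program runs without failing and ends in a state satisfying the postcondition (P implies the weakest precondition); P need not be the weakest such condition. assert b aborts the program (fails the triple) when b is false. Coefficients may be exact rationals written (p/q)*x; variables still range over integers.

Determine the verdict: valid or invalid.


Working backward. After the program, the postcondition 3*c - 6 >= 2*g + c and (1/3)*c + (3*b - 2) >= -1 must hold; in canonical form it is 2*c >= 2*g + 6 and 3*b + (1/3)*c >= 1.
Before assert 3*x - 1 != 4: 3*x != 5 and 2*c >= 2*g + 6 and 3*b + (1/3)*c >= 1
Before x := b - 5: 3*b != 20 and 2*c >= 2*g + 6 and 3*b + (1/3)*c >= 1
The weakest precondition is 3*b != 20 and 2*c >= 2*g + 6 and 3*b + (1/3)*c >= 1.
Check whether 3*b != 20 and 2*c >= 10 and 3*b + (1/3)*c >= 1 and g = 3 implies it.
Countermodel: at the initial state b = 0, c = 5, g = 3, the precondition holds but the weakest precondition fails.
Answer: invalid


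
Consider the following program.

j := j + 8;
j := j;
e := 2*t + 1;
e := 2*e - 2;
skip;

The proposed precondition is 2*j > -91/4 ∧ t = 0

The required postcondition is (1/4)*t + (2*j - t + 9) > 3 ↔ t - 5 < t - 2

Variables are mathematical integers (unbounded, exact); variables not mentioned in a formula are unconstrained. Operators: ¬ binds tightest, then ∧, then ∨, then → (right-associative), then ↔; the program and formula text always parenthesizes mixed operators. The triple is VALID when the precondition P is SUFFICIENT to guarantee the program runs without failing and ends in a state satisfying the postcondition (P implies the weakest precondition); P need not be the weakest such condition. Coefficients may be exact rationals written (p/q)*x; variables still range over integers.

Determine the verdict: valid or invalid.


Working backward. After the program, the postcondition (1/4)*t + (2*j - t + 9) > 3 ↔ t - 5 < t - 2 must hold; in canonical form it is 2*j > (3/4)*t - 6.
Before skip: 2*j > (3/4)*t - 6
Before e := 2*e - 2: 2*j > (3/4)*t - 6
Before e := 2*t + 1: 2*j > (3/4)*t - 6
Before j := j: 2*j > (3/4)*t - 6
Before j := j + 8: 2*j > (3/4)*t - 22
The weakest precondition is 2*j > (3/4)*t - 22.
Check whether 2*j > -91/4 ∧ t = 0 implies it.
Countermodel: at the initial state j = -11, t = 0, the precondition holds but the weakest precondition fails.
Answer: invalid


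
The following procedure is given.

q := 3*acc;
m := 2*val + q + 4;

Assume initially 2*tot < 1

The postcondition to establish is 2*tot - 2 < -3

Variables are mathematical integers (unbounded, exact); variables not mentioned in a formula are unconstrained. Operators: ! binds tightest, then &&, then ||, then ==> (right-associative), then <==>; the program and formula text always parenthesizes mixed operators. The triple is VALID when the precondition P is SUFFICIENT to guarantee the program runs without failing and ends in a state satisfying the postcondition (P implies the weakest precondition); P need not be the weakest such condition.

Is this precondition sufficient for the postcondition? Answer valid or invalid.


Working backward. After the program, the postcondition 2*tot - 2 < -3 must hold; in canonical form it is 2*tot < -1.
Before m := 2*val + q + 4: 2*tot < -1
Before q := 3*acc: 2*tot < -1
The weakest precondition is 2*tot < -1.
Check whether 2*tot < 1 implies it.
Countermodel: at the initial state tot = 0, the precondition holds but the weakest precondition fails.
Answer: invalid


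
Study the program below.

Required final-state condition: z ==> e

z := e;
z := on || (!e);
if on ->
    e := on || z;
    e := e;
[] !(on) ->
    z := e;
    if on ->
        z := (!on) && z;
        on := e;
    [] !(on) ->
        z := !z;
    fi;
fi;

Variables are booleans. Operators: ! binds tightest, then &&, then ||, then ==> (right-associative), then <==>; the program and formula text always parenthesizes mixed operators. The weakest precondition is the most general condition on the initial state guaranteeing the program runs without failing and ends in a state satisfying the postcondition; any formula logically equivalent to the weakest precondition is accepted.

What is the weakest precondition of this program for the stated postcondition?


Working backward. After the program, z ==> e must hold.
Then branch requires z ==> (on || z); else branch requires (on ==> (((!on) && e) ==> e)) && ((!on) ==> ((!e) ==> e)).
Before the if: (on ==> (z ==> (on || z))) && ((!on) ==> ((on ==> (((!on) && e) ==> e)) && ((!on) ==> ((!e) ==> e))))
Before z := on || (!e): (!on) ==> ((on ==> (((!on) && e) ==> e)) && ((!on) ==> ((!e) ==> e)))
Before z := e: (!on) ==> ((on ==> (((!on) && e) ==> e)) && ((!on) ==> ((!e) ==> e)))
Answer: WP = (!on) ==> ((on ==> (((!on) && e) ==> e)) && ((!on) ==> ((!e) ==> e)))


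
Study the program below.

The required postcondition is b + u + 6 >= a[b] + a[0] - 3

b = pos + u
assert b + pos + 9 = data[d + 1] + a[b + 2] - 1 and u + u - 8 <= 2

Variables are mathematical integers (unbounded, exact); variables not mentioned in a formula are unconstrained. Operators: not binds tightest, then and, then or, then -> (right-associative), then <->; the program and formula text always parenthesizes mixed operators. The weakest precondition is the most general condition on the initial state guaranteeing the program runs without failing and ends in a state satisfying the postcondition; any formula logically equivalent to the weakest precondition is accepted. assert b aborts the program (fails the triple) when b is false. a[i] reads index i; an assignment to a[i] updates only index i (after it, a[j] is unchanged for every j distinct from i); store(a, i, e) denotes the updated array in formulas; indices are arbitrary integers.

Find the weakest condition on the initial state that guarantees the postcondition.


Working backward. After the program, the postcondition b + u + 6 >= a[b] + a[0] - 3 must hold; in canonical form it is b + u >= a[0] + a[b] - 9.
Before assert b + pos + 9 = data[d + 1] + a[b + 2] - 1 and u + u - 8 <= 2: b + pos = a[b + 2] + data[d + 1] - 10 and 2*u <= 10 and b + u >= a[0] + a[b] - 9
Before b := pos + u: 2*pos + u = a[pos + u + 2] + data[d + 1] - 10 and 2*u <= 10 and pos + 2*u >= a[pos + u] + a[0] - 9
Answer: WP = 2*pos + u = a[pos + u + 2] + data[d + 1] - 10 and 2*u <= 10 and pos + 2*u >= a[pos + u] + a[0] - 9


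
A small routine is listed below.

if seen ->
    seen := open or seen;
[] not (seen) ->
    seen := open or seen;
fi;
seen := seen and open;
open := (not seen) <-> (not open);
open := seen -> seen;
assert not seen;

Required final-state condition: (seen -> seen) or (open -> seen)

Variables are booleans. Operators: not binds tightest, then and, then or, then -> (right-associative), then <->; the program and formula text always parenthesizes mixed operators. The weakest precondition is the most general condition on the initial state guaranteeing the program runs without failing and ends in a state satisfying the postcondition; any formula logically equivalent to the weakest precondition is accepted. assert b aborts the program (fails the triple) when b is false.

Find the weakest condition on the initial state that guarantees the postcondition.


Working backward. After the program, the postcondition (seen -> seen) or (open -> seen) must hold; in canonical form it is true.
Before assert not seen: not seen
Before open := seen -> seen: not seen
Before open := (not seen) <-> (not open): not seen
Before seen := seen and open: not (seen and open)
Then branch requires not ((open or seen) and open); else branch requires not ((open or seen) and open).
Before the if: (seen -> (not ((open or seen) and open))) and ((not seen) -> (not ((open or seen) and open)))
Answer: WP = (seen -> (not ((open or seen) and open))) and ((not seen) -> (not ((open or seen) and open)))


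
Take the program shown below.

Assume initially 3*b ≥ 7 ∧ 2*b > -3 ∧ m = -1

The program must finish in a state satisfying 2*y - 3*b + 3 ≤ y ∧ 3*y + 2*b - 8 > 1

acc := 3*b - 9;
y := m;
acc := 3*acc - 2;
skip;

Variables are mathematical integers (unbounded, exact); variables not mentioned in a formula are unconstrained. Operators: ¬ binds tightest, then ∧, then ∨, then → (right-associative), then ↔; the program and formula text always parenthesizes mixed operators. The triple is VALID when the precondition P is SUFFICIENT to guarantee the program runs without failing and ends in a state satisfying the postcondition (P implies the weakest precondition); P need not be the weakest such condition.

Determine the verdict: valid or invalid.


Working backward. After the program, the postcondition 2*y - 3*b + 3 ≤ y ∧ 3*y + 2*b - 8 > 1 must hold; in canonical form it is y ≤ 3*b - 3 ∧ 2*b + 3*y > 9.
Before skip: y ≤ 3*b - 3 ∧ 2*b + 3*y > 9
Before acc := 3*acc - 2: y ≤ 3*b - 3 ∧ 2*b + 3*y > 9
Before y := m: m ≤ 3*b - 3 ∧ 2*b + 3*m > 9
Before acc := 3*b - 9: m ≤ 3*b - 3 ∧ 2*b + 3*m > 9
The weakest precondition is m ≤ 3*b - 3 ∧ 2*b + 3*m > 9.
Check whether 3*b ≥ 7 ∧ 2*b > -3 ∧ m = -1 implies it.
Countermodel: at the initial state b = 3, m = -1, the precondition holds but the weakest precondition fails.
Answer: invalid


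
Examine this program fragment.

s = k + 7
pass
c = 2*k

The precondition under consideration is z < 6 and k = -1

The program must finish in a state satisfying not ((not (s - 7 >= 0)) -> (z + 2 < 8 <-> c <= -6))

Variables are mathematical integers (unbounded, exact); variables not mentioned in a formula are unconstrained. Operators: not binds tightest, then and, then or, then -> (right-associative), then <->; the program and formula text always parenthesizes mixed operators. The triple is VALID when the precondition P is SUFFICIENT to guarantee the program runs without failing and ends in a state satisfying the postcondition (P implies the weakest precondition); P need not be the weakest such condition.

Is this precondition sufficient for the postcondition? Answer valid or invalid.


Working backward. After the program, the postcondition not ((not (s - 7 >= 0)) -> (z + 2 < 8 <-> c <= -6)) must hold; in canonical form it is not ((not (s >= 7)) -> (z < 6 <-> c <= -6)).
Before c := 2*k: not ((not (s >= 7)) -> (z < 6 <-> 2*k <= -6))
Before skip: not ((not (s >= 7)) -> (z < 6 <-> 2*k <= -6))
Before s := k + 7: not ((not (k >= 0)) -> (z < 6 <-> 2*k <= -6))
The weakest precondition is not ((not (k >= 0)) -> (z < 6 <-> 2*k <= -6)).
Check whether z < 6 and k = -1 implies it.
Every state satisfying the precondition satisfies the weakest precondition: the implication holds.
Answer: valid


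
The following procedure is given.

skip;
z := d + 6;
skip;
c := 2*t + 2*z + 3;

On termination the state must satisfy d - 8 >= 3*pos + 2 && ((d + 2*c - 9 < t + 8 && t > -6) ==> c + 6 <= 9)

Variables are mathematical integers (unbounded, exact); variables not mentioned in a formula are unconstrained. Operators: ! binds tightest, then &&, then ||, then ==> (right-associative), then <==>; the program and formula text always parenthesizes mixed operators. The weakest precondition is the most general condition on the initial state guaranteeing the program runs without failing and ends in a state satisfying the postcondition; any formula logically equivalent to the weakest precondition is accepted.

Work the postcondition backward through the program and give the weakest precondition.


Working backward. After the program, the postcondition d - 8 >= 3*pos + 2 && ((d + 2*c - 9 < t + 8 && t > -6) ==> c + 6 <= 9) must hold; in canonical form it is d >= 3*pos + 10 && ((2*c + d < t + 17 && t > -6) ==> c <= 3).
Before c := 2*t + 2*z + 3: d >= 3*pos + 10 && ((d + 3*t + 4*z < 11 && t > -6) ==> 2*t + 2*z <= 0)
Before skip: d >= 3*pos + 10 && ((d + 3*t + 4*z < 11 && t > -6) ==> 2*t + 2*z <= 0)
Before z := d + 6: d >= 3*pos + 10 && ((5*d + 3*t < -13 && t > -6) ==> 2*d + 2*t <= -12)
Before skip: d >= 3*pos + 10 && ((5*d + 3*t < -13 && t > -6) ==> 2*d + 2*t <= -12)
Answer: WP = d >= 3*pos + 10 && ((5*d + 3*t < -13 && t > -6) ==> 2*d + 2*t <= -12)


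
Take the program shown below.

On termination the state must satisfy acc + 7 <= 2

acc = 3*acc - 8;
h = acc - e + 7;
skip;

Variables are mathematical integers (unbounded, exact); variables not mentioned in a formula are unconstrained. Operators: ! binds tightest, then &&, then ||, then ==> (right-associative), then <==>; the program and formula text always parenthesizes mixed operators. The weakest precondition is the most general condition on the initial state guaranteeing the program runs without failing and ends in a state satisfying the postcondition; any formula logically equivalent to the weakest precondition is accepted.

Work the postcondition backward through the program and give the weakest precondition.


Working backward. After the program, the postcondition acc + 7 <= 2 must hold; in canonical form it is acc <= -5.
Before skip: acc <= -5
Before h := acc - e + 7: acc <= -5
Before acc := 3*acc - 8: 3*acc <= 3
Answer: WP = 3*acc <= 3


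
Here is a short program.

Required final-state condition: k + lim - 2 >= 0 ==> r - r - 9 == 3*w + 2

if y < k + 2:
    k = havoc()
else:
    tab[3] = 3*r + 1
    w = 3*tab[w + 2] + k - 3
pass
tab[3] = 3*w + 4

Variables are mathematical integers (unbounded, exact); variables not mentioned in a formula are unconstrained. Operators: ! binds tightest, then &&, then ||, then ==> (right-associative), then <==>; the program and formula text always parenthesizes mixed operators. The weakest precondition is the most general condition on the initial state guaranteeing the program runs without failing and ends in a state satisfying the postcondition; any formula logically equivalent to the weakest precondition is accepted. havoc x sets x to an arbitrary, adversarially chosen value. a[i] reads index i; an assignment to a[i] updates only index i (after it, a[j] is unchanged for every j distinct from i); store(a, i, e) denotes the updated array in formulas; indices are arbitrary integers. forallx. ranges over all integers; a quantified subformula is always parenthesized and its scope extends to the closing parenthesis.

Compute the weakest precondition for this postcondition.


Working backward. After the program, the postcondition k + lim - 2 >= 0 ==> r - r - 9 == 3*w + 2 must hold; in canonical form it is k + lim >= 2 ==> 3*w == -11.
Before tab[3] := 3*w + 4: k + lim >= 2 ==> 3*w == -11
Before skip: k + lim >= 2 ==> 3*w == -11
Then branch requires forall k_1. (k_1 + lim >= 2 ==> 3*w == -11); else branch requires k + lim >= 2 ==> 9*store(tab, 3, 3*r + 1)[w + 2] + 3*k == -2.
Before the if: (y < k + 2 ==> (forall k_1. (k_1 + lim >= 2 ==> 3*w == -11))) && ((!(y < k + 2)) ==> (k + lim >= 2 ==> 9*store(tab, 3, 3*r + 1)[w + 2] + 3*k == -2))
Answer: WP = (y < k + 2 ==> (forall k_1. (k_1 + lim >= 2 ==> 3*w == -11))) && ((!(y < k + 2)) ==> (k + lim >= 2 ==> 9*store(tab, 3, 3*r + 1)[w + 2] + 3*k == -2))


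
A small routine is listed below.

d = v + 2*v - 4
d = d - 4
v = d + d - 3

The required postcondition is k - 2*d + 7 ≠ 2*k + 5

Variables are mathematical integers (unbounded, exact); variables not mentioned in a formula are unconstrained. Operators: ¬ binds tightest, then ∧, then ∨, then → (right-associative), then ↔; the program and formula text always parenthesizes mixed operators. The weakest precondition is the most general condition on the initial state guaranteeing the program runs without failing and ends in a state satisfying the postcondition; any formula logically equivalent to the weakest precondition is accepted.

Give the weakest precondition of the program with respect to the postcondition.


Working backward. After the program, the postcondition k - 2*d + 7 ≠ 2*k + 5 must hold; in canonical form it is 2*d + k ≠ 2.
Before v := d + d - 3: 2*d + k ≠ 2
Before d := d - 4: 2*d + k ≠ 10
Before d := v + 2*v - 4: k + 6*v ≠ 18
Answer: WP = k + 6*v ≠ 18


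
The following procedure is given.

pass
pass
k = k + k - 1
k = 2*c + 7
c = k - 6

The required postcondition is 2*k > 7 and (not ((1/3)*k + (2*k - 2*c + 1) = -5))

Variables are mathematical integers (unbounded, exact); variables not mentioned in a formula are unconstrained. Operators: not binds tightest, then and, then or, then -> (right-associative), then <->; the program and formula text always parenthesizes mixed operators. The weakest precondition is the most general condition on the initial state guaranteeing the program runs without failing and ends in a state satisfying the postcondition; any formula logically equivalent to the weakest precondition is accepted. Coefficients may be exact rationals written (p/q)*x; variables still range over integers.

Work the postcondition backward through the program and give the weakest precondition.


Working backward. After the program, the postcondition 2*k > 7 and (not ((1/3)*k + (2*k - 2*c + 1) = -5)) must hold; in canonical form it is 2*k > 7 and (not ((7/3)*k = 2*c - 6)).
Before c := k - 6: 2*k > 7 and (not ((1/3)*k = -18))
Before k := 2*c + 7: 4*c > -7 and (not ((2/3)*c = -61/3))
Before k := k + k - 1: 4*c > -7 and (not ((2/3)*c = -61/3))
Before skip: 4*c > -7 and (not ((2/3)*c = -61/3))
Before skip: 4*c > -7 and (not ((2/3)*c = -61/3))
Answer: WP = 4*c > -7 and (not ((2/3)*c = -61/3))


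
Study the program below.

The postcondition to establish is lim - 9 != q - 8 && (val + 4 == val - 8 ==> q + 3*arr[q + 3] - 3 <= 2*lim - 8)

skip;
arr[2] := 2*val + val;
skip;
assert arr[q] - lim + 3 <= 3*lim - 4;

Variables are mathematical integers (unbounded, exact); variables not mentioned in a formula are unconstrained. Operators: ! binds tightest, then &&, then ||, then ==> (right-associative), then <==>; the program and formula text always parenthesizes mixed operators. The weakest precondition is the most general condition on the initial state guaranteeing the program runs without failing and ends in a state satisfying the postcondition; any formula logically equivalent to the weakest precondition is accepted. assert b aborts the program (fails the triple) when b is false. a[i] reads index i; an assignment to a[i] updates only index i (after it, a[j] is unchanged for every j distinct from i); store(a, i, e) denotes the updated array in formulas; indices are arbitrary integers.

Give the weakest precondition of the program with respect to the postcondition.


Working backward. After the program, the postcondition lim - 9 != q - 8 && (val + 4 == val - 8 ==> q + 3*arr[q + 3] - 3 <= 2*lim - 8) must hold; in canonical form it is lim != q + 1.
Before assert arr[q] - lim + 3 <= 3*lim - 4: arr[q] <= 4*lim - 7 && lim != q + 1
Before skip: arr[q] <= 4*lim - 7 && lim != q + 1
Before arr[2] := 2*val + val: store(arr, 2, 3*val)[q] <= 4*lim - 7 && lim != q + 1
Before skip: store(arr, 2, 3*val)[q] <= 4*lim - 7 && lim != q + 1
Answer: WP = store(arr, 2, 3*val)[q] <= 4*lim - 7 && lim != q + 1


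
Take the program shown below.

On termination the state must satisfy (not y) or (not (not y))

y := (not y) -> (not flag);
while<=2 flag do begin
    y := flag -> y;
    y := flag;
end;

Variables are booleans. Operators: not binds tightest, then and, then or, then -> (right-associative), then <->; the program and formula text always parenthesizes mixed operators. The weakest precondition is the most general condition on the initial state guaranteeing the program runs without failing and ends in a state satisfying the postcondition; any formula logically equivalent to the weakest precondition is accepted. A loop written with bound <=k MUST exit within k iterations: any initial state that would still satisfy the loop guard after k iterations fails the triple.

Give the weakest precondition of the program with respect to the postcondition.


Working backward. After the program, the postcondition (not y) or (not (not y)) must hold; in canonical form it is true.
Before the loop (bound <=2), unroll the exhaustion recursion (WP_0 = exit-now case; WP_j = one more guarded iteration, up to j = 2):
  WP_0: not flag
  WP_1: flag -> (not flag)
  WP_2: flag -> (flag -> (not flag))
So before the loop: flag -> (flag -> (not flag))
Before y := (not y) -> (not flag): flag -> (flag -> (not flag))
Answer: WP = flag -> (flag -> (not flag))


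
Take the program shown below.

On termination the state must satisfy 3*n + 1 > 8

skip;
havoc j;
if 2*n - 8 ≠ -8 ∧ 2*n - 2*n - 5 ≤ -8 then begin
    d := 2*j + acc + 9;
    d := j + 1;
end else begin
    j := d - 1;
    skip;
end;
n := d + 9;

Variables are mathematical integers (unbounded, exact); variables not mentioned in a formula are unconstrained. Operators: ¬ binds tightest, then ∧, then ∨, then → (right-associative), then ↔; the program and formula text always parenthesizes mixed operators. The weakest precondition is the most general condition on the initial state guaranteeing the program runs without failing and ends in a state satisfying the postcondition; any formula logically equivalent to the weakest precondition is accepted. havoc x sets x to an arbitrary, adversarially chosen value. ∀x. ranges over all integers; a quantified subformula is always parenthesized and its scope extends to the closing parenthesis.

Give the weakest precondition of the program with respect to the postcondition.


Working backward. After the program, the postcondition 3*n + 1 > 8 must hold; in canonical form it is 3*n > 7.
Before n := d + 9: 3*d > -20
Then branch requires 3*j > -23; else branch requires 3*d > -20.
Before the if: 3*d > -20
Before havoc j: 3*d > -20
Before skip: 3*d > -20
Answer: WP = 3*d > -20


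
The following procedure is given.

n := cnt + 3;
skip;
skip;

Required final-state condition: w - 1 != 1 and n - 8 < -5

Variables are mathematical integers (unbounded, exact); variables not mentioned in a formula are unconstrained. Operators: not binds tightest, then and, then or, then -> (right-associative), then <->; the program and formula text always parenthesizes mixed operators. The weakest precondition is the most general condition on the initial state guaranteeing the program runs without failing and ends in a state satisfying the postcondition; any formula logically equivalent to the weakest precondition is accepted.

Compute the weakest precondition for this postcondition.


Working backward. After the program, the postcondition w - 1 != 1 and n - 8 < -5 must hold; in canonical form it is w != 2 and n < 3.
Before skip: w != 2 and n < 3
Before skip: w != 2 and n < 3
Before n := cnt + 3: w != 2 and cnt < 0
Answer: WP = w != 2 and cnt < 0


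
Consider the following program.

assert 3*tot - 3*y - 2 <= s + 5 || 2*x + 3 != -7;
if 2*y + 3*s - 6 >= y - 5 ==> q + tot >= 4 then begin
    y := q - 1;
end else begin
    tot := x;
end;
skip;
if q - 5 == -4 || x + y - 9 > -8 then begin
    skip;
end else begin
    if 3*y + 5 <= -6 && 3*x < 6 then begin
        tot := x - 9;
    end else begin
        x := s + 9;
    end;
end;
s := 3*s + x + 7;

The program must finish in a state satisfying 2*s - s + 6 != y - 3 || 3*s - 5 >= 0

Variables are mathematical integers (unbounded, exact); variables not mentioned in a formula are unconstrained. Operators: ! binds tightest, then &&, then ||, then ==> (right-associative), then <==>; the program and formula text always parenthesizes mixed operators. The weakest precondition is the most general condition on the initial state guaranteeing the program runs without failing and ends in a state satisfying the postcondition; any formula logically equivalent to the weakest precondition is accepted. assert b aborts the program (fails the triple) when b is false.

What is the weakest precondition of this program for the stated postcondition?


Working backward. After the program, the postcondition 2*s - s + 6 != y - 3 || 3*s - 5 >= 0 must hold; in canonical form it is s != y - 9 || 3*s >= 5.
Before s := 3*s + x + 7: 3*s + x != y - 16 || 9*s + 3*x >= -16
Then branch requires 3*s + x != y - 16 || 9*s + 3*x >= -16; else branch requires ((3*y <= -11 && 3*x < 6) ==> (3*s + x != y - 16 || 9*s + 3*x >= -16)) && ((!(3*y <= -11 && 3*x < 6)) ==> (4*s != y - 25 || 12*s >= -43)).
Before the if: ((q == 1 || x + y > 1) ==> (3*s + x != y - 16 || 9*s + 3*x >= -16)) && ((!(q == 1 || x + y > 1)) ==> (((3*y <= -11 && 3*x < 6) ==> (3*s + x != y - 16 || 9*s + 3*x >= -16)) && ((!(3*y <= -11 && 3*x < 6)) ==> (4*s != y - 25 || 12*s >= -43))))
Before skip: ((q == 1 || x + y > 1) ==> (3*s + x != y - 16 || 9*s + 3*x >= -16)) && ((!(q == 1 || x + y > 1)) ==> (((3*y <= -11 && 3*x < 6) ==> (3*s + x != y - 16 || 9*s + 3*x >= -16)) && ((!(3*y <= -11 && 3*x < 6)) ==> (4*s != y - 25 || 12*s >= -43))))
Then branch requires ((q == 1 || q + x > 2) ==> (3*s + x != q - 17 || 9*s + 3*x >= -16)) && ((!(q == 1 || q + x > 2)) ==> (((3*q <= -8 && 3*x < 6) ==> (3*s + x != q - 17 || 9*s + 3*x >= -16)) && ((!(3*q <= -8 && 3*x < 6)) ==> (4*s != q - 26 || 12*s >= -43)))); else branch requires ((q == 1 || x + y > 1) ==> (3*s + x != y - 16 || 9*s + 3*x >= -16)) && ((!(q == 1 || x + y > 1)) ==> (((3*y <= -11 && 3*x < 6) ==> (3*s + x != y - 16 || 9*s + 3*x >= -16)) && ((!(3*y <= -11 && 3*x < 6)) ==> (4*s != y - 25 || 12*s >= -43)))).
Before the if: ((3*s + y >= 1 ==> q + tot >= 4) ==> (((q == 1 || q + x > 2) ==> (3*s + x != q - 17 || 9*s + 3*x >= -16)) && ((!(q == 1 || q + x > 2)) ==> (((3*q <= -8 && 3*x < 6) ==> (3*s + x != q - 17 || 9*s + 3*x >= -16)) && ((!(3*q <= -8 && 3*x < 6)) ==> (4*s != q - 26 || 12*s >= -43)))))) && ((!(3*s + y >= 1 ==> q + tot >= 4)) ==> (((q == 1 || x + y > 1) ==> (3*s + x != y - 16 || 9*s + 3*x >= -16)) && ((!(q == 1 || x + y > 1)) ==> (((3*y <= -11 && 3*x < 6) ==> (3*s + x != y - 16 || 9*s + 3*x >= -16)) && ((!(3*y <= -11 && 3*x < 6)) ==> (4*s != y - 25 || 12*s >= -43))))))
Before assert 3*tot - 3*y - 2 <= s + 5 || 2*x + 3 != -7: (3*tot <= s + 3*y + 7 || 2*x != -10) && ((3*s + y >= 1 ==> q + tot >= 4) ==> (((q == 1 || q + x > 2) ==> (3*s + x != q - 17 || 9*s + 3*x >= -16)) && ((!(q == 1 || q + x > 2)) ==> (((3*q <= -8 && 3*x < 6) ==> (3*s + x != q - 17 || 9*s + 3*x >= -16)) && ((!(3*q <= -8 && 3*x < 6)) ==> (4*s != q - 26 || 12*s >= -43)))))) && ((!(3*s + y >= 1 ==> q + tot >= 4)) ==> (((q == 1 || x + y > 1) ==> (3*s + x != y - 16 || 9*s + 3*x >= -16)) && ((!(q == 1 || x + y > 1)) ==> (((3*y <= -11 && 3*x < 6) ==> (3*s + x != y - 16 || 9*s + 3*x >= -16)) && ((!(3*y <= -11 && 3*x < 6)) ==> (4*s != y - 25 || 12*s >= -43))))))
Answer: WP = (3*tot <= s + 3*y + 7 || 2*x != -10) && ((3*s + y >= 1 ==> q + tot >= 4) ==> (((q == 1 || q + x > 2) ==> (3*s + x != q - 17 || 9*s + 3*x >= -16)) && ((!(q == 1 || q + x > 2)) ==> (((3*q <= -8 && 3*x < 6) ==> (3*s + x != q - 17 || 9*s + 3*x >= -16)) && ((!(3*q <= -8 && 3*x < 6)) ==> (4*s != q - 26 || 12*s >= -43)))))) && ((!(3*s + y >= 1 ==> q + tot >= 4)) ==> (((q == 1 || x + y > 1) ==> (3*s + x != y - 16 || 9*s + 3*x >= -16)) && ((!(q == 1 || x + y > 1)) ==> (((3*y <= -11 && 3*x < 6) ==> (3*s + x != y - 16 || 9*s + 3*x >= -16)) && ((!(3*y <= -11 && 3*x < 6)) ==> (4*s != y - 25 || 12*s >= -43))))))


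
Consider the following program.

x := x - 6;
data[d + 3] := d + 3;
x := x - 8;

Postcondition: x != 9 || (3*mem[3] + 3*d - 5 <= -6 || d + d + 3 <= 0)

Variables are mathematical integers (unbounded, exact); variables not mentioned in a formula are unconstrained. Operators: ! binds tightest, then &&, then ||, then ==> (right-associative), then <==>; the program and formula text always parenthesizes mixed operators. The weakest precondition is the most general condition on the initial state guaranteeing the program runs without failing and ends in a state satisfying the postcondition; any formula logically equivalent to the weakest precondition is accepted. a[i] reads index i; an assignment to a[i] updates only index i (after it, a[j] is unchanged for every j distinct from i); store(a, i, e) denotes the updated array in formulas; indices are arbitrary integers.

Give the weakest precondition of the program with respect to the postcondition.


Working backward. After the program, the postcondition x != 9 || (3*mem[3] + 3*d - 5 <= -6 || d + d + 3 <= 0) must hold; in canonical form it is x != 9 || 3*mem[3] + 3*d <= -1 || 2*d <= -3.
Before x := x - 8: x != 17 || 3*mem[3] + 3*d <= -1 || 2*d <= -3
Before data[d + 3] := d + 3: x != 17 || 3*mem[3] + 3*d <= -1 || 2*d <= -3
Before x := x - 6: x != 23 || 3*mem[3] + 3*d <= -1 || 2*d <= -3
Answer: WP = x != 23 || 3*mem[3] + 3*d <= -1 || 2*d <= -3


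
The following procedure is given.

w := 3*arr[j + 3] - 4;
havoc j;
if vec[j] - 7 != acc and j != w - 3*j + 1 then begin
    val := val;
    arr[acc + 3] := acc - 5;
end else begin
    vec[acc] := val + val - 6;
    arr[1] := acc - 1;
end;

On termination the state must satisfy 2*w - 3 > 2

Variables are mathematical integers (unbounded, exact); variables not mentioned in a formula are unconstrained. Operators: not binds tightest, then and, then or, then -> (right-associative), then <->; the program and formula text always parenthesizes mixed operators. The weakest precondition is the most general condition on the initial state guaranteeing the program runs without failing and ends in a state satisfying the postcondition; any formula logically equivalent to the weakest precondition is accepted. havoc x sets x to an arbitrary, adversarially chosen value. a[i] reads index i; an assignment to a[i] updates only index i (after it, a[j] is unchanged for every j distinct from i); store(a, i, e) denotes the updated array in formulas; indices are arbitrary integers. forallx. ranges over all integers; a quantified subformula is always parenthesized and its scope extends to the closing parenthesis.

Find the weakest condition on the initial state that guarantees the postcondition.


Working backward. After the program, the postcondition 2*w - 3 > 2 must hold; in canonical form it is 2*w > 5.
Then branch requires 2*w > 5; else branch requires 2*w > 5.
Before the if: ((vec[j] != acc + 7 and 4*j != w + 1) -> 2*w > 5) and ((not (vec[j] != acc + 7 and 4*j != w + 1)) -> 2*w > 5)
Before havoc j: forall j_1. (((vec[j_1] != acc + 7 and 4*j_1 != w + 1) -> 2*w > 5) and ((not (vec[j_1] != acc + 7 and 4*j_1 != w + 1)) -> 2*w > 5))
Before w := 3*arr[j + 3] - 4: forall j_1. (((vec[j_1] != acc + 7 and 4*j_1 != 3*arr[j + 3] - 3) -> 6*arr[j + 3] > 13) and ((not (vec[j_1] != acc + 7 and 4*j_1 != 3*arr[j + 3] - 3)) -> 6*arr[j + 3] > 13))
Answer: WP = forall j_1. (((vec[j_1] != acc + 7 and 4*j_1 != 3*arr[j + 3] - 3) -> 6*arr[j + 3] > 13) and ((not (vec[j_1] != acc + 7 and 4*j_1 != 3*arr[j + 3] - 3)) -> 6*arr[j + 3] > 13))


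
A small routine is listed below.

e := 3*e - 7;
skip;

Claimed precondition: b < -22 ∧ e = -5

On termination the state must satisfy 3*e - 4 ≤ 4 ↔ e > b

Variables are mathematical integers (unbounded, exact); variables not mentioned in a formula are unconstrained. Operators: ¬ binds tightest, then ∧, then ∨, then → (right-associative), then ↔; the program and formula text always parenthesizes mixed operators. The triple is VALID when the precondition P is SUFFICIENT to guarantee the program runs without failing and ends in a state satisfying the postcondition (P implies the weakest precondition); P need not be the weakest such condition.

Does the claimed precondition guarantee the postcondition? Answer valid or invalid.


Working backward. After the program, the postcondition 3*e - 4 ≤ 4 ↔ e > b must hold; in canonical form it is 3*e ≤ 8 ↔ e > b.
Before skip: 3*e ≤ 8 ↔ e > b
Before e := 3*e - 7: 9*e ≤ 29 ↔ 3*e > b + 7
The weakest precondition is 9*e ≤ 29 ↔ 3*e > b + 7.
Check whether b < -22 ∧ e = -5 implies it.
Every state satisfying the precondition satisfies the weakest precondition: the implication holds.
Answer: valid


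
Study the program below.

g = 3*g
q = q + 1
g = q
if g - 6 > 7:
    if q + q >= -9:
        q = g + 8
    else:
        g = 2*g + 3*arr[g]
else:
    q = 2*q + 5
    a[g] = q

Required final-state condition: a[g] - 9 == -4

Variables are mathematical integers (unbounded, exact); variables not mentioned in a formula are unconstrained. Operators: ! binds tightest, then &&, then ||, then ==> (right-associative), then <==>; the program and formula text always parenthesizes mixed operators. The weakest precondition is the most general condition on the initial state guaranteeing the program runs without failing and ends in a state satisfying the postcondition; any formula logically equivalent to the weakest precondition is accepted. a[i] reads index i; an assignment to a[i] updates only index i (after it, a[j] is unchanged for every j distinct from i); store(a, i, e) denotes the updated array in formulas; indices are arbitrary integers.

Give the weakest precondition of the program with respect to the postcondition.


Working backward. After the program, the postcondition a[g] - 9 == -4 must hold; in canonical form it is a[g] == 5.
Then branch requires (2*q >= -9 ==> a[g] == 5) && ((!(2*q >= -9)) ==> a[3*arr[g] + 2*g] == 5); else branch requires store(a, g, 2*q + 5)[g] == 5.
Before the if: (g > 13 ==> ((2*q >= -9 ==> a[g] == 5) && ((!(2*q >= -9)) ==> a[3*arr[g] + 2*g] == 5))) && ((!(g > 13)) ==> store(a, g, 2*q + 5)[g] == 5)
Before g := q: (q > 13 ==> ((2*q >= -9 ==> a[q] == 5) && ((!(2*q >= -9)) ==> a[3*arr[q] + 2*q] == 5))) && ((!(q > 13)) ==> store(a, q, 2*q + 5)[q] == 5)
Before q := q + 1: (q > 12 ==> ((2*q >= -11 ==> a[q + 1] == 5) && ((!(2*q >= -11)) ==> a[3*arr[q + 1] + 2*q + 2] == 5))) && ((!(q > 12)) ==> store(a, q + 1, 2*q + 7)[q + 1] == 5)
Before g := 3*g: (q > 12 ==> ((2*q >= -11 ==> a[q + 1] == 5) && ((!(2*q >= -11)) ==> a[3*arr[q + 1] + 2*q + 2] == 5))) && ((!(q > 12)) ==> store(a, q + 1, 2*q + 7)[q + 1] == 5)
Answer: WP = (q > 12 ==> ((2*q >= -11 ==> a[q + 1] == 5) && ((!(2*q >= -11)) ==> a[3*arr[q + 1] + 2*q + 2] == 5))) && ((!(q > 12)) ==> store(a, q + 1, 2*q + 7)[q + 1] == 5)


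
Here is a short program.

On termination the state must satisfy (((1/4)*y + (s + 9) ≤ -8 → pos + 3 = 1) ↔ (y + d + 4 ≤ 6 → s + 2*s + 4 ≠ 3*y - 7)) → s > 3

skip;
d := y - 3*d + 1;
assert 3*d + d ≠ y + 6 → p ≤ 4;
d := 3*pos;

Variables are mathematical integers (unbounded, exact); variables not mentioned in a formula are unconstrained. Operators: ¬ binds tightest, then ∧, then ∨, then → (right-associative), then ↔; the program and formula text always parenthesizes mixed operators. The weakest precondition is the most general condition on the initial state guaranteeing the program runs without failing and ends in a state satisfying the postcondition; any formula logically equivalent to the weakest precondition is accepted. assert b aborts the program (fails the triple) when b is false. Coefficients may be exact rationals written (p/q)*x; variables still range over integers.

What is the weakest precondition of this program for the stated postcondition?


Working backward. After the program, the postcondition (((1/4)*y + (s + 9) ≤ -8 → pos + 3 = 1) ↔ (y + d + 4 ≤ 6 → s + 2*s + 4 ≠ 3*y - 7)) → s > 3 must hold; in canonical form it is ((s + (1/4)*y ≤ -17 → pos = -2) ↔ (d + y ≤ 2 → 3*s ≠ 3*y - 11)) → s > 3.
Before d := 3*pos: ((s + (1/4)*y ≤ -17 → pos = -2) ↔ (3*pos + y ≤ 2 → 3*s ≠ 3*y - 11)) → s > 3
Before assert 3*d + d ≠ y + 6 → p ≤ 4: (4*d ≠ y + 6 → p ≤ 4) ∧ (((s + (1/4)*y ≤ -17 → pos = -2) ↔ (3*pos + y ≤ 2 → 3*s ≠ 3*y - 11)) → s > 3)
Before d := y - 3*d + 1: (3*y ≠ 12*d + 2 → p ≤ 4) ∧ (((s + (1/4)*y ≤ -17 → pos = -2) ↔ (3*pos + y ≤ 2 → 3*s ≠ 3*y - 11)) → s > 3)
Before skip: (3*y ≠ 12*d + 2 → p ≤ 4) ∧ (((s + (1/4)*y ≤ -17 → pos = -2) ↔ (3*pos + y ≤ 2 → 3*s ≠ 3*y - 11)) → s > 3)
Answer: WP = (3*y ≠ 12*d + 2 → p ≤ 4) ∧ (((s + (1/4)*y ≤ -17 → pos = -2) ↔ (3*pos + y ≤ 2 → 3*s ≠ 3*y - 11)) → s > 3)
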